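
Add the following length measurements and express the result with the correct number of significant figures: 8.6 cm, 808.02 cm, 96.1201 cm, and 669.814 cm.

1582.6 cm

8.6 cm + 808.02 cm + 96.1201 cm + 669.814 cm = 1582.5541 cm.
Addition/subtraction keeps the fewest decimal places: 8.6 → 1 decimal place, 808.02 → 2 decimal places, 96.1201 → 4 decimal places, 669.814 → 3 decimal places; limit is 1.
Rounded to 1 decimal place: 1582.6 cm.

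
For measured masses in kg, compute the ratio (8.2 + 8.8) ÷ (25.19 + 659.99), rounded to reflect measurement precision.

8.2 + 8.8 = 17.0, limited to 1 d.p. → 3 s.f.; 25.19 + 659.99 = 685.18, limited to 2 d.p. → 5 s.f.
Carrying full precision, 17.0 ÷ 685.18 = 0.0248109985697…; keep min(3, 5) = 3 s.f.
Rounded to 3 significant figures: 0.0248.

0.0248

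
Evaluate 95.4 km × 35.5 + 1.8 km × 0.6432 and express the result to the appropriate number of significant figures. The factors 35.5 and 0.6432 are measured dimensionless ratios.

95.4 × 35.5 = 3386.7 → 3.39 × 10³ km (3 s.f., last digit at the 10^1 place).
1.8 × 0.6432 = 1.15776 → 1.2 km (2 s.f., last digit at the 10^-1 place).
Sum: 3387.85776 km; keep the coarser place, 10^1.
Result: 3.39 × 10³ km.

3.39 × 10³ km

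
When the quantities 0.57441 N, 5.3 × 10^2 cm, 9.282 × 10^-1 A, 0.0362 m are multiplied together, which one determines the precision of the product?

5.3 × 10^2 cm

0.57441 N → 5 s.f.; 5.3 × 10^2 cm → 2 s.f.; 9.282 × 10^-1 A → 4 s.f.; 0.0362 m → 3 s.f.
The fewest is 2 significant figures, from 5.3 × 10^2 cm.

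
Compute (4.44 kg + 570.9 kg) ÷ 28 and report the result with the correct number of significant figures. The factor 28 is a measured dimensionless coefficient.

4.44 kg + 570.9 kg = 575.34 kg; the sum is limited to 1 decimal place (4 s.f.).
Carrying full precision, 575.34 ÷ 28 = 20.5478571429… kg; 28 has 2 s.f., so the result keeps min(4, 2) = 2 s.f.
Rounded to 2 significant figures: 21 kg.

21 kg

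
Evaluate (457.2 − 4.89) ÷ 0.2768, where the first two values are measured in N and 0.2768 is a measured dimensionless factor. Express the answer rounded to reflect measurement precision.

1634 N

457.2 N − 4.89 N = 452.31 N; the difference is limited to 1 decimal place (4 s.f.).
Carrying full precision, 452.31 ÷ 0.2768 = 1634.06791908… N; 0.2768 has 4 s.f., so the result keeps min(4, 4) = 4 s.f.
Rounded to 4 significant figures: 1634 N.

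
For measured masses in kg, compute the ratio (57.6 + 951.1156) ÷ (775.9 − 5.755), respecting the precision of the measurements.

1.310

57.6 + 951.1156 = 1008.7156, limited to 1 d.p. → 5 s.f.; 775.9 − 5.755 = 770.145, limited to 1 d.p. → 4 s.f.
Carrying full precision, 1008.7156 ÷ 770.145 = 1.30977361406…; keep min(5, 4) = 4 s.f.
Rounded to 4 significant figures: 1.310.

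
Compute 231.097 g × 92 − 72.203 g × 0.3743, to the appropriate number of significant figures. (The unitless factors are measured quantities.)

2.1 × 10^4 g

231.097 × 92 = 21260.924 → 2.1 × 10^4 g (2 s.f., last digit at the 10^3 place).
72.203 × 0.3743 = 27.0255829 → 27.03 g (4 s.f., last digit at the 10^-2 place).
Difference: 21233.8984171 g; keep the coarser place, 10^3.
Result: 2.1 × 10^4 g.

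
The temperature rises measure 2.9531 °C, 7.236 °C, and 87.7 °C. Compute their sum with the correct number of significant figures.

97.9 °C

2.9531 °C + 7.236 °C + 87.7 °C = 97.8891 °C.
Addition/subtraction keeps the fewest decimal places: 2.9531 → 4 decimal places, 7.236 → 3 decimal places, 87.7 → 1 decimal place; limit is 1.
Rounded to 1 decimal place: 97.9 °C.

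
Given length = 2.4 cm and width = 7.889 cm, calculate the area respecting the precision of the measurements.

19 cm²

area = 2.4 cm × 7.889 cm = 18.9336 cm².
2.4 has 2 significant figures; 7.889 has 4.
Division/multiplication keeps the fewest: 2 significant figures.
Rounded: 19 cm².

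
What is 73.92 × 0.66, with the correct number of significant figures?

73.92 × 0.66 = 48.7872
Multiplication/division keeps the fewest significant figures: 73.92 → 4 s.f., 0.66 → 2 s.f.; limit is 2.
Rounded to 2 significant figures: 49.

49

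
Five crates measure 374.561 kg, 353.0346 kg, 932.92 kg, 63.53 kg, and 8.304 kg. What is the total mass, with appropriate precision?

1732.35 kg

374.561 kg + 353.0346 kg + 932.92 kg + 63.53 kg + 8.304 kg = 1732.3496 kg.
Addition/subtraction keeps the fewest decimal places: 374.561 → 3 decimal places, 353.0346 → 4 decimal places, 932.92 → 2 decimal places, 63.53 → 2 decimal places, 8.304 → 3 decimal places; limit is 2.
Rounded to 2 decimal places: 1732.35 kg.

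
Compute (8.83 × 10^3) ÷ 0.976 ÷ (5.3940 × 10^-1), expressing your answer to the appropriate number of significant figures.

(8.83 × 10^3) ÷ 0.976 ÷ (5.3940 × 10^-1) = 16772.5827726…
Multiplication/division keeps the fewest significant figures: 8.83 × 10^3 → 3 s.f., 0.976 → 3 s.f., 5.3940 × 10^-1 → 5 s.f.; limit is 3.
Rounded to 3 significant figures: 1.68 × 10^4.

1.68 × 10^4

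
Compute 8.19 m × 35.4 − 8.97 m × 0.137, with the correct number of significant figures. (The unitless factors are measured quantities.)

8.19 × 35.4 = 289.926 → 290. m (3 s.f., last digit at the 10^0 place).
8.97 × 0.137 = 1.22889 → 1.23 m (3 s.f., last digit at the 10^-2 place).
Difference: 288.69711 m; keep the coarser place, 10^0.
Result: 289 m.

289 m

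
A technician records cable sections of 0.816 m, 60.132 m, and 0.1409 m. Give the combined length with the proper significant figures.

0.816 m + 60.132 m + 0.1409 m = 61.0889 m.
Addition/subtraction keeps the fewest decimal places: 0.816 → 3 decimal places, 60.132 → 3 decimal places, 0.1409 → 4 decimal places; limit is 3.
Rounded to 3 decimal places: 61.089 m.

61.089 m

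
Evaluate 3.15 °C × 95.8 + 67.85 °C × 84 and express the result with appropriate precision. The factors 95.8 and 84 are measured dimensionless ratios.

6.0 × 10^3 °C

3.15 × 95.8 = 301.77 → 302 °C (3 s.f., last digit at the 10^0 place).
67.85 × 84 = 5699.4 → 5.7 × 10^3 °C (2 s.f., last digit at the 10^2 place).
Sum: 6001.17 °C; keep the coarser place, 10^2.
Result: 6.0 × 10^3 °C.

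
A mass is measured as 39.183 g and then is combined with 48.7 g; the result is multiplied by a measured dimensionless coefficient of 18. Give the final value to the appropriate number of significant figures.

39.183 g + 48.7 g = 87.883 g; the sum is limited to 1 decimal place (3 s.f.).
Carrying full precision, 87.883 × 18 = 1581.894 g; 18 has 2 s.f., so the result keeps min(3, 2) = 2 s.f.
Rounded to 2 significant figures: 1.6 × 10³ g.

1.6 × 10³ g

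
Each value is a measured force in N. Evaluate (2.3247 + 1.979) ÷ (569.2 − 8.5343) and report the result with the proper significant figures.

7.676 × 10^-3

2.3247 + 1.979 = 4.3037, limited to 3 d.p. → 4 s.f.; 569.2 − 8.5343 = 560.6657, limited to 1 d.p. → 4 s.f.
Carrying full precision, 4.3037 ÷ 560.6657 = 0.00767605366264…; keep min(4, 4) = 4 s.f.
Rounded to 4 significant figures: 7.676 × 10^-3.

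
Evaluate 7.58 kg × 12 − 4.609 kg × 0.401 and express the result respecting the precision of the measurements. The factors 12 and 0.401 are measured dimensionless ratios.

7.58 × 12 = 90.96 → 91 kg (2 s.f., last digit at the 10^0 place).
4.609 × 0.401 = 1.848209 → 1.85 kg (3 s.f., last digit at the 10^-2 place).
Difference: 89.111791 kg; keep the coarser place, 10^0.
Result: 89 kg.

89 kg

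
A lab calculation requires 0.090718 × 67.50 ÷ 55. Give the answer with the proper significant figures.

0.090718 × 67.50 ÷ 55 = 0.111335727273…
Multiplication/division keeps the fewest significant figures: 0.090718 → 5 s.f., 67.50 → 4 s.f., 55 → 2 s.f.; limit is 2.
Rounded to 2 significant figures: 0.11.

0.11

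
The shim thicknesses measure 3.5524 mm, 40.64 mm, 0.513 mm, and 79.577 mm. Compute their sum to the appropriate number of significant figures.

124.28 mm

3.5524 mm + 40.64 mm + 0.513 mm + 79.577 mm = 124.2824 mm.
Addition/subtraction keeps the fewest decimal places: 3.5524 → 4 decimal places, 40.64 → 2 decimal places, 0.513 → 3 decimal places, 79.577 → 3 decimal places; limit is 2.
Rounded to 2 decimal places: 124.28 mm.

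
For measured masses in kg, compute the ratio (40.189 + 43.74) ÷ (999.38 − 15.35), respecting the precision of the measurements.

0.08529

40.189 + 43.74 = 83.929, limited to 2 d.p. → 4 s.f.; 999.38 − 15.35 = 984.03, limited to 2 d.p. → 5 s.f.
Carrying full precision, 83.929 ÷ 984.03 = 0.0852910988486…; keep min(4, 5) = 4 s.f.
Rounded to 4 significant figures: 0.08529.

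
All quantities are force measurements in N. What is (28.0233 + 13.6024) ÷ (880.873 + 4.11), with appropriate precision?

0.047036

28.0233 + 13.6024 = 41.6257, limited to 4 d.p. → 6 s.f.; 880.873 + 4.11 = 884.983, limited to 2 d.p. → 5 s.f.
Carrying full precision, 41.6257 ÷ 884.983 = 0.0470355927741…; keep min(6, 5) = 5 s.f.
Rounded to 5 significant figures: 0.047036.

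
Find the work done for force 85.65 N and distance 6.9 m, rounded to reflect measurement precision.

work done = 85.65 N × 6.9 m = 590.985 J.
85.65 has 4 significant figures; 6.9 has 2.
Division/multiplication keeps the fewest: 2 significant figures.
Rounded: 5.9 × 10² J.

5.9 × 10² J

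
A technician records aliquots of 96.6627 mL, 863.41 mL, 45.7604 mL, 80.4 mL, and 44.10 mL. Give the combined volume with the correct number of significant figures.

96.6627 mL + 863.41 mL + 45.7604 mL + 80.4 mL + 44.10 mL = 1130.3331 mL.
Addition/subtraction keeps the fewest decimal places: 96.6627 → 4 decimal places, 863.41 → 2 decimal places, 45.7604 → 4 decimal places, 80.4 → 1 decimal place, 44.10 → 2 decimal places; limit is 1.
Rounded to 1 decimal place: 1130.3 mL.

1130.3 mL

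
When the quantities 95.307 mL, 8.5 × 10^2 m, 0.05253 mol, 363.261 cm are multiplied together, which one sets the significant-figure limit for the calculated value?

95.307 mL → 5 s.f.; 8.5 × 10^2 m → 2 s.f.; 0.05253 mol → 4 s.f.; 363.261 cm → 6 s.f.
The fewest is 2 significant figures, from 8.5 × 10^2 m.

8.5 × 10^2 m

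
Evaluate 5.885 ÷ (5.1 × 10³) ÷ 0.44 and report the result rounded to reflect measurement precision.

0.0026

5.885 ÷ (5.1 × 10³) ÷ 0.44 = 0.00262254901961…
Multiplication/division keeps the fewest significant figures: 5.885 → 4 s.f., 5.1 × 10³ → 2 s.f., 0.44 → 2 s.f.; limit is 2.
Rounded to 2 significant figures: 0.0026.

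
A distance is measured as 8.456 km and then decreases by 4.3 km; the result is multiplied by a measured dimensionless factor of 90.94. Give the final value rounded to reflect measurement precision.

3.8 × 10^2 km

8.456 km − 4.3 km = 4.156 km; the difference is limited to 1 decimal place (2 s.f.).
Carrying full precision, 4.156 × 90.94 = 377.94664 km; 90.94 has 4 s.f., so the result keeps min(2, 4) = 2 s.f.
Rounded to 2 significant figures: 3.8 × 10^2 km.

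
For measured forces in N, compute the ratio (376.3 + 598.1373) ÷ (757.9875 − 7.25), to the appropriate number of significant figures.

1.298

376.3 + 598.1373 = 974.4373, limited to 1 d.p. → 4 s.f.; 757.9875 − 7.25 = 750.7375, limited to 2 d.p. → 5 s.f.
Carrying full precision, 974.4373 ÷ 750.7375 = 1.29797339283…; keep min(4, 5) = 4 s.f.
Rounded to 4 significant figures: 1.298.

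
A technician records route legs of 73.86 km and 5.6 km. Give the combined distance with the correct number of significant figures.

79.5 km

73.86 km + 5.6 km = 79.46 km.
Addition/subtraction keeps the fewest decimal places: 73.86 → 2 decimal places, 5.6 → 1 decimal place; limit is 1.
Rounded to 1 decimal place: 79.5 km.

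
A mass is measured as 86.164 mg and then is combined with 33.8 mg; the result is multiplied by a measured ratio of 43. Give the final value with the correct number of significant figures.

86.164 mg + 33.8 mg = 119.964 mg; the sum is limited to 1 decimal place (4 s.f.).
Carrying full precision, 119.964 × 43 = 5158.452 mg; 43 has 2 s.f., so the result keeps min(4, 2) = 2 s.f.
Rounded to 2 significant figures: 5.2 × 10^3 mg.

5.2 × 10^3 mg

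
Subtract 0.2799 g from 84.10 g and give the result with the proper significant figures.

84.10 g − 0.2799 g = 83.8201 g.
Addition/subtraction keeps the fewest decimal places: 84.10 → 2 decimal places, 0.2799 → 4 decimal places; limit is 2.
Rounded to 2 decimal places: 83.82 g.

83.82 g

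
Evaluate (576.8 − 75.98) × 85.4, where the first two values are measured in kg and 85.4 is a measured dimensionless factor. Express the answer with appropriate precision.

4.28 × 10⁴ kg

576.8 kg − 75.98 kg = 500.82 kg; the difference is limited to 1 decimal place (4 s.f.).
Carrying full precision, 500.82 × 85.4 = 42770.028 kg; 85.4 has 3 s.f., so the result keeps min(4, 3) = 3 s.f.
Rounded to 3 significant figures: 4.28 × 10⁴ kg.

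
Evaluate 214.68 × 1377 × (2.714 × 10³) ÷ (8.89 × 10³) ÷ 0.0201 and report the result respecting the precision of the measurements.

4.49 × 10⁶

214.68 × 1377 × (2.714 × 10³) ÷ (8.89 × 10³) ÷ 0.0201 = 4489909.13285…
Multiplication/division keeps the fewest significant figures: 214.68 → 5 s.f., 1377 → 4 s.f., 2.714 × 10³ → 4 s.f., 8.89 × 10³ → 3 s.f., 0.0201 → 3 s.f.; limit is 3.
Rounded to 3 significant figures: 4.49 × 10⁶.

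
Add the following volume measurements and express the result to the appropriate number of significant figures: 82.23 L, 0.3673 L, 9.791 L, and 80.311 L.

172.70 L

82.23 L + 0.3673 L + 9.791 L + 80.311 L = 172.6993 L.
Addition/subtraction keeps the fewest decimal places: 82.23 → 2 decimal places, 0.3673 → 4 decimal places, 9.791 → 3 decimal places, 80.311 → 3 decimal places; limit is 2.
Rounded to 2 decimal places: 172.70 L.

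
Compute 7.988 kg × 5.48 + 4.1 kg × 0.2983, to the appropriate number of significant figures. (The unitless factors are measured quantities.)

7.988 × 5.48 = 43.77424 → 43.8 kg (3 s.f., last digit at the 10^-1 place).
4.1 × 0.2983 = 1.22303 → 1.2 kg (2 s.f., last digit at the 10^-1 place).
Sum: 44.99727 kg; keep the coarser place, 10^-1.
Result: 45.0 kg.

45.0 kg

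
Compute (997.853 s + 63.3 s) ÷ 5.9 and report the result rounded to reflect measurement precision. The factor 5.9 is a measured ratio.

997.853 s + 63.3 s = 1061.153 s; the sum is limited to 1 decimal place (5 s.f.).
Carrying full precision, 1061.153 ÷ 5.9 = 179.856440678… s; 5.9 has 2 s.f., so the result keeps min(5, 2) = 2 s.f.
Rounded to 2 significant figures: 1.8 × 10^2 s.

1.8 × 10^2 s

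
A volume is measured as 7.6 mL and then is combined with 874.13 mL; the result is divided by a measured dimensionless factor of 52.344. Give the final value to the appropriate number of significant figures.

7.6 mL + 874.13 mL = 881.73 mL; the sum is limited to 1 decimal place (4 s.f.).
Carrying full precision, 881.73 ÷ 52.344 = 16.8449105915… mL; 52.344 has 5 s.f., so the result keeps min(4, 5) = 4 s.f.
Rounded to 4 significant figures: 16.84 mL.

16.84 mL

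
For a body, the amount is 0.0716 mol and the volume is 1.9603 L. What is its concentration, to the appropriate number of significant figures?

concentration = 0.0716 mol ÷ 1.9603 L = 0.0365250216804… mol/L.
0.0716 has 3 significant figures; 1.9603 has 5.
Division/multiplication keeps the fewest: 3 significant figures.
Rounded: 0.0365 mol/L.

0.0365 mol/L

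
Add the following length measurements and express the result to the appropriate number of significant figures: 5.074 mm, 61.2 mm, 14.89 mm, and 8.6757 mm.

89.8 mm

5.074 mm + 61.2 mm + 14.89 mm + 8.6757 mm = 89.8397 mm.
Addition/subtraction keeps the fewest decimal places: 5.074 → 3 decimal places, 61.2 → 1 decimal place, 14.89 → 2 decimal places, 8.6757 → 4 decimal places; limit is 1.
Rounded to 1 decimal place: 89.8 mm.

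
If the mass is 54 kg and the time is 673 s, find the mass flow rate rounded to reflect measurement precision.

mass flow rate = 54 kg ÷ 673 s = 0.0802377414562… kg/s.
54 has 2 significant figures; 673 has 3.
Division/multiplication keeps the fewest: 2 significant figures.
Rounded: 8.0 × 10^-2 kg/s.

8.0 × 10^-2 kg/s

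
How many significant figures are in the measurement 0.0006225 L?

0.0006225: leading zeros are not significant.

4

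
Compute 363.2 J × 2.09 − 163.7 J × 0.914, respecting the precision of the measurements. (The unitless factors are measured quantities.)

363.2 × 2.09 = 759.088 → 759 J (3 s.f., last digit at the 10^0 place).
163.7 × 0.914 = 149.6218 → 1.50 × 10^2 J (3 s.f., last digit at the 10^0 place).
Difference: 609.4662 J; keep the coarser place, 10^0.
Result: 609 J.

609 J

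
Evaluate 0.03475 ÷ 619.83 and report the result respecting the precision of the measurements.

5.606 × 10⁻⁵

0.03475 ÷ 619.83 = 0.0000560637594179…
Multiplication/division keeps the fewest significant figures: 0.03475 → 4 s.f., 619.83 → 5 s.f.; limit is 4.
Rounded to 4 significant figures: 5.606 × 10⁻⁵.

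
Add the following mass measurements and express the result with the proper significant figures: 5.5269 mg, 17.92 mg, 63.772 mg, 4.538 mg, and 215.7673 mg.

307.52 mg

5.5269 mg + 17.92 mg + 63.772 mg + 4.538 mg + 215.7673 mg = 307.5242 mg.
Addition/subtraction keeps the fewest decimal places: 5.5269 → 4 decimal places, 17.92 → 2 decimal places, 63.772 → 3 decimal places, 4.538 → 3 decimal places, 215.7673 → 4 decimal places; limit is 2.
Rounded to 2 decimal places: 307.52 mg.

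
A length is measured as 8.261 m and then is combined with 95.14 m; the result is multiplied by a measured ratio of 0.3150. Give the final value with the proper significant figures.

8.261 m + 95.14 m = 103.401 m; the sum is limited to 2 decimal places (5 s.f.).
Carrying full precision, 103.401 × 0.3150 = 32.571315 m; 0.3150 has 4 s.f., so the result keeps min(5, 4) = 4 s.f.
Rounded to 4 significant figures: 32.57 m.

32.57 m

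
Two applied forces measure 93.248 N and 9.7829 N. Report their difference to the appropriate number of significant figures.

93.248 N − 9.7829 N = 83.4651 N.
Addition/subtraction keeps the fewest decimal places: 93.248 → 3 decimal places, 9.7829 → 4 decimal places; limit is 3.
Rounded to 3 decimal places: 83.465 N.

83.465 N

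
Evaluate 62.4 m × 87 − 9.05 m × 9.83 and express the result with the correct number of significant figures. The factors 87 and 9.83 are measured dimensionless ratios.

5.3 × 10^3 m

62.4 × 87 = 5428.8 → 5.4 × 10^3 m (2 s.f., last digit at the 10^2 place).
9.05 × 9.83 = 88.9615 → 89.0 m (3 s.f., last digit at the 10^-1 place).
Difference: 5339.8385 m; keep the coarser place, 10^2.
Result: 5.3 × 10^3 m.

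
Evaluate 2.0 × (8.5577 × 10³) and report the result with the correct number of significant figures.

2.0 × (8.5577 × 10³) = 17115.4
Multiplication/division keeps the fewest significant figures: 2.0 → 2 s.f., 8.5577 × 10³ → 5 s.f.; limit is 2.
Rounded to 2 significant figures: 1.7 × 10⁴.

1.7 × 10⁴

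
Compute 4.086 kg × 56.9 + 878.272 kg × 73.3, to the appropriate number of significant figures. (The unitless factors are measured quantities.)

6.46 × 10^4 kg

4.086 × 56.9 = 232.4934 → 232 kg (3 s.f., last digit at the 10^0 place).
878.272 × 73.3 = 64377.3376 → 6.44 × 10^4 kg (3 s.f., last digit at the 10^2 place).
Sum: 64609.831 kg; keep the coarser place, 10^2.
Result: 6.46 × 10^4 kg.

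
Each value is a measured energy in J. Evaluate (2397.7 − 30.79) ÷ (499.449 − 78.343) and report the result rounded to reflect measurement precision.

5.6207

2397.7 − 30.79 = 2366.91, limited to 1 d.p. → 5 s.f.; 499.449 − 78.343 = 421.106, limited to 3 d.p. → 6 s.f.
Carrying full precision, 2366.91 ÷ 421.106 = 5.62069882642…; keep min(5, 6) = 5 s.f.
Rounded to 5 significant figures: 5.6207.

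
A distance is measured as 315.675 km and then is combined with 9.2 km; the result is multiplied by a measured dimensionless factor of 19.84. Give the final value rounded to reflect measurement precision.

315.675 km + 9.2 km = 324.875 km; the sum is limited to 1 decimal place (4 s.f.).
Carrying full precision, 324.875 × 19.84 = 6445.52 km; 19.84 has 4 s.f., so the result keeps min(4, 4) = 4 s.f.
Rounded to 4 significant figures: 6446 km.

6446 km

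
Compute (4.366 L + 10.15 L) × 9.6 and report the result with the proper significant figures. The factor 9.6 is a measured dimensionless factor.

1.4 × 10^2 L

4.366 L + 10.15 L = 14.516 L; the sum is limited to 2 decimal places (4 s.f.).
Carrying full precision, 14.516 × 9.6 = 139.3536 L; 9.6 has 2 s.f., so the result keeps min(4, 2) = 2 s.f.
Rounded to 2 significant figures: 1.4 × 10^2 L.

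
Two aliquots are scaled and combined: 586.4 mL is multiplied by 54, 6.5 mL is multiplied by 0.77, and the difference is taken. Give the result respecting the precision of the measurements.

586.4 × 54 = 31665.6 → 3.2 × 10^4 mL (2 s.f., last digit at the 10^3 place).
6.5 × 0.77 = 5.005 → 5.0 mL (2 s.f., last digit at the 10^-1 place).
Difference: 31660.595 mL; keep the coarser place, 10^3.
Result: 3.2 × 10^4 mL.

3.2 × 10^4 mL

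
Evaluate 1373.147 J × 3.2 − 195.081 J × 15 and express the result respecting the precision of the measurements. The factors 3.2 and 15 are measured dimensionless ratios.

1373.147 × 3.2 = 4394.0704 → 4.4 × 10^3 J (2 s.f., last digit at the 10^2 place).
195.081 × 15 = 2926.215 → 2.9 × 10^3 J (2 s.f., last digit at the 10^2 place).
Difference: 1467.8554 J; keep the coarser place, 10^2.
Result: 1.5 × 10^3 J.

1.5 × 10^3 J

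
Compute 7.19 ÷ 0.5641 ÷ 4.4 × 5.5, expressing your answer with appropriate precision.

7.19 ÷ 0.5641 ÷ 4.4 × 5.5 = 15.9324587839…
Multiplication/division keeps the fewest significant figures: 7.19 → 3 s.f., 0.5641 → 4 s.f., 4.4 → 2 s.f., 5.5 → 2 s.f.; limit is 2.
Rounded to 2 significant figures: 16.

16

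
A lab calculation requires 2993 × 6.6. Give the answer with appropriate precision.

2.0 × 10⁴

2993 × 6.6 = 19753.8
Multiplication/division keeps the fewest significant figures: 2993 → 4 s.f., 6.6 → 2 s.f.; limit is 2.
Rounded to 2 significant figures: 2.0 × 10⁴.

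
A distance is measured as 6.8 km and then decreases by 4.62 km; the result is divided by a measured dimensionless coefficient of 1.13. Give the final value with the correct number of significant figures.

6.8 km − 4.62 km = 2.18 km; the difference is limited to 1 decimal place (2 s.f.).
Carrying full precision, 2.18 ÷ 1.13 = 1.92920353982… km; 1.13 has 3 s.f., so the result keeps min(2, 3) = 2 s.f.
Rounded to 2 significant figures: 1.9 km.

1.9 km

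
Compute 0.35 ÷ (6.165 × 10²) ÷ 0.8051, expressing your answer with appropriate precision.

7.1 × 10⁻⁴

0.35 ÷ (6.165 × 10²) ÷ 0.8051 = 0.000705155888309…
Multiplication/division keeps the fewest significant figures: 0.35 → 2 s.f., 6.165 × 10² → 4 s.f., 0.8051 → 4 s.f.; limit is 2.
Rounded to 2 significant figures: 7.1 × 10⁻⁴.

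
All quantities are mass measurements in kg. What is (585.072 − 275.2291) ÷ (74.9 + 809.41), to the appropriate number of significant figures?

0.3504

585.072 − 275.2291 = 309.8429, limited to 3 d.p. → 6 s.f.; 74.9 + 809.41 = 884.31, limited to 1 d.p. → 4 s.f.
Carrying full precision, 309.8429 ÷ 884.31 = 0.350378147935…; keep min(6, 4) = 4 s.f.
Rounded to 4 significant figures: 0.3504.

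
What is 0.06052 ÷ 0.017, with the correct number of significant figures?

0.06052 ÷ 0.017 = 3.56
Multiplication/division keeps the fewest significant figures: 0.06052 → 4 s.f., 0.017 → 2 s.f.; limit is 2.
Rounded to 2 significant figures: 3.6.

3.6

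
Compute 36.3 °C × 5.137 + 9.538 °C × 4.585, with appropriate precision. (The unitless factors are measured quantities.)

36.3 × 5.137 = 186.4731 → 186 °C (3 s.f., last digit at the 10^0 place).
9.538 × 4.585 = 43.73173 → 43.73 °C (4 s.f., last digit at the 10^-2 place).
Sum: 230.20483 °C; keep the coarser place, 10^0.
Result: 230. °C.

230. °C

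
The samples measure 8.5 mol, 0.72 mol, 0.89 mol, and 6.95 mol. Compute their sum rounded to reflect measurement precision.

8.5 mol + 0.72 mol + 0.89 mol + 6.95 mol = 17.06 mol.
Addition/subtraction keeps the fewest decimal places: 8.5 → 1 decimal place, 0.72 → 2 decimal places, 0.89 → 2 decimal places, 6.95 → 2 decimal places; limit is 1.
Rounded to 1 decimal place: 17.1 mol.

17.1 mol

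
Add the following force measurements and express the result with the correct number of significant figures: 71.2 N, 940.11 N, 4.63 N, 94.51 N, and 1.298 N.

1111.7 N

71.2 N + 940.11 N + 4.63 N + 94.51 N + 1.298 N = 1111.748 N.
Addition/subtraction keeps the fewest decimal places: 71.2 → 1 decimal place, 940.11 → 2 decimal places, 4.63 → 2 decimal places, 94.51 → 2 decimal places, 1.298 → 3 decimal places; limit is 1.
Rounded to 1 decimal place: 1111.7 N.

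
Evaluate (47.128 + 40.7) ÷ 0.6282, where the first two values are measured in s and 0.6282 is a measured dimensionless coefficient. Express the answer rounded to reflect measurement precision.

140. s

47.128 s + 40.7 s = 87.828 s; the sum is limited to 1 decimal place (3 s.f.).
Carrying full precision, 87.828 ÷ 0.6282 = 139.808978032… s; 0.6282 has 4 s.f., so the result keeps min(3, 4) = 3 s.f.
Rounded to 3 significant figures: 140. s.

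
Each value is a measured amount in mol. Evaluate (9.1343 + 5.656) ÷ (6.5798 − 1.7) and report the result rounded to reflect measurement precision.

3.0

9.1343 + 5.656 = 14.7903, limited to 3 d.p. → 5 s.f.; 6.5798 − 1.7 = 4.8798, limited to 1 d.p. → 2 s.f.
Carrying full precision, 14.7903 ÷ 4.8798 = 3.0309233985…; keep min(5, 2) = 2 s.f.
Rounded to 2 significant figures: 3.0.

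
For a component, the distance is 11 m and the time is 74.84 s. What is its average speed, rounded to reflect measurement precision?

average speed = 11 m ÷ 74.84 s = 0.146980224479… m/s.
11 has 2 significant figures; 74.84 has 4.
Division/multiplication keeps the fewest: 2 significant figures.
Rounded: 0.15 m/s.

0.15 m/s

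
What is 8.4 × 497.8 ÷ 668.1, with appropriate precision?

8.4 × 497.8 ÷ 668.1 = 6.25882352941…
Multiplication/division keeps the fewest significant figures: 8.4 → 2 s.f., 497.8 → 4 s.f., 668.1 → 4 s.f.; limit is 2.
Rounded to 2 significant figures: 6.3.

6.3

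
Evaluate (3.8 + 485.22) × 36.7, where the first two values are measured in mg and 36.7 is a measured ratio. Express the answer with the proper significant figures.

3.8 mg + 485.22 mg = 489.02 mg; the sum is limited to 1 decimal place (4 s.f.).
Carrying full precision, 489.02 × 36.7 = 17947.034 mg; 36.7 has 3 s.f., so the result keeps min(4, 3) = 3 s.f.
Rounded to 3 significant figures: 1.79 × 10⁴ mg.

1.79 × 10⁴ mg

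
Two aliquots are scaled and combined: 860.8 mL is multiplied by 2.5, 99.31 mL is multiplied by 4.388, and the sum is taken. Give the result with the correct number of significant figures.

2.6 × 10³ mL

860.8 × 2.5 = 2152 → 2.2 × 10³ mL (2 s.f., last digit at the 10^2 place).
99.31 × 4.388 = 435.77228 → 435.8 mL (4 s.f., last digit at the 10^-1 place).
Sum: 2587.77228 mL; keep the coarser place, 10^2.
Result: 2.6 × 10³ mL.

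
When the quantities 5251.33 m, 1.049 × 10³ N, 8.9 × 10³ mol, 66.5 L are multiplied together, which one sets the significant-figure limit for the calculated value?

5251.33 m → 6 s.f.; 1.049 × 10³ N → 4 s.f.; 8.9 × 10³ mol → 2 s.f.; 66.5 L → 3 s.f.
The fewest is 2 significant figures, from 8.9 × 10³ mol.

8.9 × 10³ mol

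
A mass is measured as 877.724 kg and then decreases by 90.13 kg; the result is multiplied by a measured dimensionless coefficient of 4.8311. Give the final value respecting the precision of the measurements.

3804.9 kg

877.724 kg − 90.13 kg = 787.594 kg; the difference is limited to 2 decimal places (5 s.f.).
Carrying full precision, 787.594 × 4.8311 = 3804.9453734 kg; 4.8311 has 5 s.f., so the result keeps min(5, 5) = 5 s.f.
Rounded to 5 significant figures: 3804.9 kg.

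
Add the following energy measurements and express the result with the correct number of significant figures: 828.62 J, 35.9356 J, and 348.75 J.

1213.31 J

828.62 J + 35.9356 J + 348.75 J = 1213.3056 J.
Addition/subtraction keeps the fewest decimal places: 828.62 → 2 decimal places, 35.9356 → 4 decimal places, 348.75 → 2 decimal places; limit is 2.
Rounded to 2 decimal places: 1213.31 J.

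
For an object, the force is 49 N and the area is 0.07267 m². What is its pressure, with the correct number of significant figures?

pressure = 49 N ÷ 0.07267 m² = 674.280996285… Pa.
49 has 2 significant figures; 0.07267 has 4.
Division/multiplication keeps the fewest: 2 significant figures.
Rounded: 6.7 × 10² Pa.

6.7 × 10² Pa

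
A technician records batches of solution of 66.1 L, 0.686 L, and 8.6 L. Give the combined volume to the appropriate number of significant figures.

66.1 L + 0.686 L + 8.6 L = 75.386 L.
Addition/subtraction keeps the fewest decimal places: 66.1 → 1 decimal place, 0.686 → 3 decimal places, 8.6 → 1 decimal place; limit is 1.
Rounded to 1 decimal place: 75.4 L.

75.4 L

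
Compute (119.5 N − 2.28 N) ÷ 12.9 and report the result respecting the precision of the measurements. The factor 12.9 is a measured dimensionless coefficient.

9.09 N

119.5 N − 2.28 N = 117.22 N; the difference is limited to 1 decimal place (4 s.f.).
Carrying full precision, 117.22 ÷ 12.9 = 9.08682170543… N; 12.9 has 3 s.f., so the result keeps min(4, 3) = 3 s.f.
Rounded to 3 significant figures: 9.09 N.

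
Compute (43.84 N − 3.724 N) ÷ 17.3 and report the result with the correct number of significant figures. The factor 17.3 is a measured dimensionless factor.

43.84 N − 3.724 N = 40.116 N; the difference is limited to 2 decimal places (4 s.f.).
Carrying full precision, 40.116 ÷ 17.3 = 2.31884393064… N; 17.3 has 3 s.f., so the result keeps min(4, 3) = 3 s.f.
Rounded to 3 significant figures: 2.32 N.

2.32 N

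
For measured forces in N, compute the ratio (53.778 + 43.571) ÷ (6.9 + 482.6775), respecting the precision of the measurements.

53.778 + 43.571 = 97.349, limited to 3 d.p. → 5 s.f.; 6.9 + 482.6775 = 489.5775, limited to 1 d.p. → 4 s.f.
Carrying full precision, 97.349 ÷ 489.5775 = 0.19884287983…; keep min(5, 4) = 4 s.f.
Rounded to 4 significant figures: 0.1988.

0.1988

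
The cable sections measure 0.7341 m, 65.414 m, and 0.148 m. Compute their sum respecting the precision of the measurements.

0.7341 m + 65.414 m + 0.148 m = 66.2961 m.
Addition/subtraction keeps the fewest decimal places: 0.7341 → 4 decimal places, 65.414 → 3 decimal places, 0.148 → 3 decimal places; limit is 3.
Rounded to 3 decimal places: 66.296 m.

66.296 m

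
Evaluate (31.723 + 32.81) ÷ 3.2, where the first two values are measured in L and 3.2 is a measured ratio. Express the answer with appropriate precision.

31.723 L + 32.81 L = 64.533 L; the sum is limited to 2 decimal places (4 s.f.).
Carrying full precision, 64.533 ÷ 3.2 = 20.1665625 L; 3.2 has 2 s.f., so the result keeps min(4, 2) = 2 s.f.
Rounded to 2 significant figures: 2.0 × 10¹ L.

2.0 × 10¹ L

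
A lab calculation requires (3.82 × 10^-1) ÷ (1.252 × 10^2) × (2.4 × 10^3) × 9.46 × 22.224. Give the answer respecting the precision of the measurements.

1.5 × 10^3

(3.82 × 10^-1) ÷ (1.252 × 10^2) × (2.4 × 10^3) × 9.46 × 22.224 = 1539.51399259…
Multiplication/division keeps the fewest significant figures: 3.82 × 10^-1 → 3 s.f., 1.252 × 10^2 → 4 s.f., 2.4 × 10^3 → 2 s.f., 9.46 → 3 s.f., 22.224 → 5 s.f.; limit is 2.
Rounded to 2 significant figures: 1.5 × 10^3.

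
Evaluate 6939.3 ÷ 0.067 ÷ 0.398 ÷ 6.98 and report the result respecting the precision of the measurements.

6939.3 ÷ 0.067 ÷ 0.398 ÷ 6.98 = 37282.2715983…
Multiplication/division keeps the fewest significant figures: 6939.3 → 5 s.f., 0.067 → 2 s.f., 0.398 → 3 s.f., 6.98 → 3 s.f.; limit is 2.
Rounded to 2 significant figures: 3.7 × 10^4.

3.7 × 10^4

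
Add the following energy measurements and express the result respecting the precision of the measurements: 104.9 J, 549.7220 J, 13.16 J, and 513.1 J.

1180.9 J

104.9 J + 549.7220 J + 13.16 J + 513.1 J = 1180.8820 J.
Addition/subtraction keeps the fewest decimal places: 104.9 → 1 decimal place, 549.7220 → 4 decimal places, 13.16 → 2 decimal places, 513.1 → 1 decimal place; limit is 1.
Rounded to 1 decimal place: 1180.9 J.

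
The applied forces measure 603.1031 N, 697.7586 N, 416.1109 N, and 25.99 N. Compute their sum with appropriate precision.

1742.96 N

603.1031 N + 697.7586 N + 416.1109 N + 25.99 N = 1742.9626 N.
Addition/subtraction keeps the fewest decimal places: 603.1031 → 4 decimal places, 697.7586 → 4 decimal places, 416.1109 → 4 decimal places, 25.99 → 2 decimal places; limit is 2.
Rounded to 2 decimal places: 1742.96 N.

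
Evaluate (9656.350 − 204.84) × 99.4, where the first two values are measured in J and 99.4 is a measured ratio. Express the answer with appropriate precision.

9.39 × 10⁵ J

9656.350 J − 204.84 J = 9451.510 J; the difference is limited to 2 decimal places (6 s.f.).
Carrying full precision, 9451.510 × 99.4 = 939480.094 J; 99.4 has 3 s.f., so the result keeps min(6, 3) = 3 s.f.
Rounded to 3 significant figures: 9.39 × 10⁵ J.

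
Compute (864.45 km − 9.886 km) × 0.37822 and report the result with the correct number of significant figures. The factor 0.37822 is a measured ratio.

323.21 km

864.45 km − 9.886 km = 854.564 km; the difference is limited to 2 decimal places (5 s.f.).
Carrying full precision, 854.564 × 0.37822 = 323.21319608 km; 0.37822 has 5 s.f., so the result keeps min(5, 5) = 5 s.f.
Rounded to 5 significant figures: 323.21 km.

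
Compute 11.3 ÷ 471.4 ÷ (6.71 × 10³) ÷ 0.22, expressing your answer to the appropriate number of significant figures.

1.6 × 10⁻⁵

11.3 ÷ 471.4 ÷ (6.71 × 10³) ÷ 0.22 = 0.0000162384160457…
Multiplication/division keeps the fewest significant figures: 11.3 → 3 s.f., 471.4 → 4 s.f., 6.71 × 10³ → 3 s.f., 0.22 → 2 s.f.; limit is 2.
Rounded to 2 significant figures: 1.6 × 10⁻⁵.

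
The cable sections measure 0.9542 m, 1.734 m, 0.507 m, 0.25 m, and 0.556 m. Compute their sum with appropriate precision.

4.00 m

0.9542 m + 1.734 m + 0.507 m + 0.25 m + 0.556 m = 4.0012 m.
Addition/subtraction keeps the fewest decimal places: 0.9542 → 4 decimal places, 1.734 → 3 decimal places, 0.507 → 3 decimal places, 0.25 → 2 decimal places, 0.556 → 3 decimal places; limit is 2.
Rounded to 2 decimal places: 4.00 m.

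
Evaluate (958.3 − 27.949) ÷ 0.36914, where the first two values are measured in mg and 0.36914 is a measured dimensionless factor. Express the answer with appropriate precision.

2520. mg

958.3 mg − 27.949 mg = 930.351 mg; the difference is limited to 1 decimal place (4 s.f.).
Carrying full precision, 930.351 ÷ 0.36914 = 2520.32020372… mg; 0.36914 has 5 s.f., so the result keeps min(4, 5) = 4 s.f.
Rounded to 4 significant figures: 2520. mg.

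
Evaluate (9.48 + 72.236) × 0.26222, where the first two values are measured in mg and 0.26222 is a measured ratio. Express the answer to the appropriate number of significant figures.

9.48 mg + 72.236 mg = 81.716 mg; the sum is limited to 2 decimal places (4 s.f.).
Carrying full precision, 81.716 × 0.26222 = 21.42756952 mg; 0.26222 has 5 s.f., so the result keeps min(4, 5) = 4 s.f.
Rounded to 4 significant figures: 21.43 mg.

21.43 mg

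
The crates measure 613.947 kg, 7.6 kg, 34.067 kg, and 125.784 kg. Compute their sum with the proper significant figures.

613.947 kg + 7.6 kg + 34.067 kg + 125.784 kg = 781.398 kg.
Addition/subtraction keeps the fewest decimal places: 613.947 → 3 decimal places, 7.6 → 1 decimal place, 34.067 → 3 decimal places, 125.784 → 3 decimal places; limit is 1.
Rounded to 1 decimal place: 781.4 kg.

781.4 kg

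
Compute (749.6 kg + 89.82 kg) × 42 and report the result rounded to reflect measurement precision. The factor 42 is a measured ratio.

749.6 kg + 89.82 kg = 839.42 kg; the sum is limited to 1 decimal place (4 s.f.).
Carrying full precision, 839.42 × 42 = 35255.64 kg; 42 has 2 s.f., so the result keeps min(4, 2) = 2 s.f.
Rounded to 2 significant figures: 3.5 × 10⁴ kg.

3.5 × 10⁴ kg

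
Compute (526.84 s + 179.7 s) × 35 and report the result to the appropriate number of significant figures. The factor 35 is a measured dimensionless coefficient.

526.84 s + 179.7 s = 706.54 s; the sum is limited to 1 decimal place (4 s.f.).
Carrying full precision, 706.54 × 35 = 24728.9 s; 35 has 2 s.f., so the result keeps min(4, 2) = 2 s.f.
Rounded to 2 significant figures: 2.5 × 10⁴ s.

2.5 × 10⁴ s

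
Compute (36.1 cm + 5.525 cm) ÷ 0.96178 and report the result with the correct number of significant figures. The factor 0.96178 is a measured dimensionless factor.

43.3 cm

36.1 cm + 5.525 cm = 41.625 cm; the sum is limited to 1 decimal place (3 s.f.).
Carrying full precision, 41.625 ÷ 0.96178 = 43.279128283… cm; 0.96178 has 5 s.f., so the result keeps min(3, 5) = 3 s.f.
Rounded to 3 significant figures: 43.3 cm.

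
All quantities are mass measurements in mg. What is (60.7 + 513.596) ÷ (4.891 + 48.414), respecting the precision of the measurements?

60.7 + 513.596 = 574.296, limited to 1 d.p. → 4 s.f.; 4.891 + 48.414 = 53.305, limited to 3 d.p. → 5 s.f.
Carrying full precision, 574.296 ÷ 53.305 = 10.7737735672…; keep min(4, 5) = 4 s.f.
Rounded to 4 significant figures: 10.77.

10.77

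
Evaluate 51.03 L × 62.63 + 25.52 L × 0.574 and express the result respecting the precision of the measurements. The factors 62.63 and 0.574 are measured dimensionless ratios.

3211 L

51.03 × 62.63 = 3196.0089 → 3196 L (4 s.f., last digit at the 10^0 place).
25.52 × 0.574 = 14.64848 → 14.6 L (3 s.f., last digit at the 10^-1 place).
Sum: 3210.65738 L; keep the coarser place, 10^0.
Result: 3211 L.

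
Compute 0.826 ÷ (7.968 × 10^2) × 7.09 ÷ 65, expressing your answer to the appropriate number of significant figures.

1.1 × 10^-4

0.826 ÷ (7.968 × 10^2) × 7.09 ÷ 65 = 0.000113074219957…
Multiplication/division keeps the fewest significant figures: 0.826 → 3 s.f., 7.968 × 10^2 → 4 s.f., 7.09 → 3 s.f., 65 → 2 s.f.; limit is 2.
Rounded to 2 significant figures: 1.1 × 10^-4.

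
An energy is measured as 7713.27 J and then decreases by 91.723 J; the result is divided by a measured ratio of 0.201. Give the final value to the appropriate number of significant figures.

7713.27 J − 91.723 J = 7621.547 J; the difference is limited to 2 decimal places (6 s.f.).
Carrying full precision, 7621.547 ÷ 0.201 = 37918.1442786… J; 0.201 has 3 s.f., so the result keeps min(6, 3) = 3 s.f.
Rounded to 3 significant figures: 3.79 × 10^4 J.

3.79 × 10^4 J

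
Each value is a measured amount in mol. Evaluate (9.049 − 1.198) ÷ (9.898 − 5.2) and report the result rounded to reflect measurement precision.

9.049 − 1.198 = 7.851, limited to 3 d.p. → 4 s.f.; 9.898 − 5.2 = 4.698, limited to 1 d.p. → 2 s.f.
Carrying full precision, 7.851 ÷ 4.698 = 1.6711366539…; keep min(4, 2) = 2 s.f.
Rounded to 2 significant figures: 1.7.

1.7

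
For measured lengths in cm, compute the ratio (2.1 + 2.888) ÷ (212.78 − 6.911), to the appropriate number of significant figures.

2.1 + 2.888 = 4.988, limited to 1 d.p. → 2 s.f.; 212.78 − 6.911 = 205.869, limited to 2 d.p. → 5 s.f.
Carrying full precision, 4.988 ÷ 205.869 = 0.0242289999951…; keep min(2, 5) = 2 s.f.
Rounded to 2 significant figures: 0.024.

0.024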